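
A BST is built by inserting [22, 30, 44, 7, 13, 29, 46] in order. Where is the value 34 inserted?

Starting tree (level order): [22, 7, 30, None, 13, 29, 44, None, None, None, None, None, 46]
Insertion path: 22 -> 30 -> 44
Result: insert 34 as left child of 44
Final tree (level order): [22, 7, 30, None, 13, 29, 44, None, None, None, None, 34, 46]


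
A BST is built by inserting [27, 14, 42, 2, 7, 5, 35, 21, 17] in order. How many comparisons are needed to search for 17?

Search path for 17: 27 -> 14 -> 21 -> 17
Found: True
Comparisons: 4


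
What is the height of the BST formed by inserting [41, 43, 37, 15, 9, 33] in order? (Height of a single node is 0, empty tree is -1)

Insertion order: [41, 43, 37, 15, 9, 33]
Tree (level-order array): [41, 37, 43, 15, None, None, None, 9, 33]
Compute height bottom-up (empty subtree = -1):
  height(9) = 1 + max(-1, -1) = 0
  height(33) = 1 + max(-1, -1) = 0
  height(15) = 1 + max(0, 0) = 1
  height(37) = 1 + max(1, -1) = 2
  height(43) = 1 + max(-1, -1) = 0
  height(41) = 1 + max(2, 0) = 3
Height = 3


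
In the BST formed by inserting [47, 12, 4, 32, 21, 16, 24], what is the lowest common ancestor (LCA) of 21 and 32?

Tree insertion order: [47, 12, 4, 32, 21, 16, 24]
Tree (level-order array): [47, 12, None, 4, 32, None, None, 21, None, 16, 24]
In a BST, the LCA of p=21, q=32 is the first node v on the
root-to-leaf path with p <= v <= q (go left if both < v, right if both > v).
Walk from root:
  at 47: both 21 and 32 < 47, go left
  at 12: both 21 and 32 > 12, go right
  at 32: 21 <= 32 <= 32, this is the LCA
LCA = 32


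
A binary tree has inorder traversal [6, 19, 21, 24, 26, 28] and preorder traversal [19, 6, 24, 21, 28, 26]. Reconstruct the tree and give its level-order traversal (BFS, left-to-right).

Inorder:  [6, 19, 21, 24, 26, 28]
Preorder: [19, 6, 24, 21, 28, 26]
Algorithm: preorder visits root first, so consume preorder in order;
for each root, split the current inorder slice at that value into
left-subtree inorder and right-subtree inorder, then recurse.
Recursive splits:
  root=19; inorder splits into left=[6], right=[21, 24, 26, 28]
  root=6; inorder splits into left=[], right=[]
  root=24; inorder splits into left=[21], right=[26, 28]
  root=21; inorder splits into left=[], right=[]
  root=28; inorder splits into left=[26], right=[]
  root=26; inorder splits into left=[], right=[]
Reconstructed level-order: [19, 6, 24, 21, 28, 26]


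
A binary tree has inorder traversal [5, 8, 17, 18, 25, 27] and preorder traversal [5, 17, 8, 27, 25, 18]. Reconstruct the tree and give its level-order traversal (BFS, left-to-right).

Inorder:  [5, 8, 17, 18, 25, 27]
Preorder: [5, 17, 8, 27, 25, 18]
Algorithm: preorder visits root first, so consume preorder in order;
for each root, split the current inorder slice at that value into
left-subtree inorder and right-subtree inorder, then recurse.
Recursive splits:
  root=5; inorder splits into left=[], right=[8, 17, 18, 25, 27]
  root=17; inorder splits into left=[8], right=[18, 25, 27]
  root=8; inorder splits into left=[], right=[]
  root=27; inorder splits into left=[18, 25], right=[]
  root=25; inorder splits into left=[18], right=[]
  root=18; inorder splits into left=[], right=[]
Reconstructed level-order: [5, 17, 8, 27, 25, 18]


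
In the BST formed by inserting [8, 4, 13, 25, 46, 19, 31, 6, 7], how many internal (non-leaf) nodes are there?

Tree built from: [8, 4, 13, 25, 46, 19, 31, 6, 7]
Tree (level-order array): [8, 4, 13, None, 6, None, 25, None, 7, 19, 46, None, None, None, None, 31]
Rule: An internal node has at least one child.
Per-node child counts:
  node 8: 2 child(ren)
  node 4: 1 child(ren)
  node 6: 1 child(ren)
  node 7: 0 child(ren)
  node 13: 1 child(ren)
  node 25: 2 child(ren)
  node 19: 0 child(ren)
  node 46: 1 child(ren)
  node 31: 0 child(ren)
Matching nodes: [8, 4, 6, 13, 25, 46]
Count of internal (non-leaf) nodes: 6


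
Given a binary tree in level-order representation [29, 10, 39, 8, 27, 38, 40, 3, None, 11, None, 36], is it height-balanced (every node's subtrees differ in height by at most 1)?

Tree (level-order array): [29, 10, 39, 8, 27, 38, 40, 3, None, 11, None, 36]
Definition: a tree is height-balanced if, at every node, |h(left) - h(right)| <= 1 (empty subtree has height -1).
Bottom-up per-node check:
  node 3: h_left=-1, h_right=-1, diff=0 [OK], height=0
  node 8: h_left=0, h_right=-1, diff=1 [OK], height=1
  node 11: h_left=-1, h_right=-1, diff=0 [OK], height=0
  node 27: h_left=0, h_right=-1, diff=1 [OK], height=1
  node 10: h_left=1, h_right=1, diff=0 [OK], height=2
  node 36: h_left=-1, h_right=-1, diff=0 [OK], height=0
  node 38: h_left=0, h_right=-1, diff=1 [OK], height=1
  node 40: h_left=-1, h_right=-1, diff=0 [OK], height=0
  node 39: h_left=1, h_right=0, diff=1 [OK], height=2
  node 29: h_left=2, h_right=2, diff=0 [OK], height=3
All nodes satisfy the balance condition.
Result: Balanced


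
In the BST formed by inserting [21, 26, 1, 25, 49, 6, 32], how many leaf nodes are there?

Tree built from: [21, 26, 1, 25, 49, 6, 32]
Tree (level-order array): [21, 1, 26, None, 6, 25, 49, None, None, None, None, 32]
Rule: A leaf has 0 children.
Per-node child counts:
  node 21: 2 child(ren)
  node 1: 1 child(ren)
  node 6: 0 child(ren)
  node 26: 2 child(ren)
  node 25: 0 child(ren)
  node 49: 1 child(ren)
  node 32: 0 child(ren)
Matching nodes: [6, 25, 32]
Count of leaf nodes: 3


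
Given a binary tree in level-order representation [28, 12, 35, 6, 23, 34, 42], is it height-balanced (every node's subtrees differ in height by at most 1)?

Tree (level-order array): [28, 12, 35, 6, 23, 34, 42]
Definition: a tree is height-balanced if, at every node, |h(left) - h(right)| <= 1 (empty subtree has height -1).
Bottom-up per-node check:
  node 6: h_left=-1, h_right=-1, diff=0 [OK], height=0
  node 23: h_left=-1, h_right=-1, diff=0 [OK], height=0
  node 12: h_left=0, h_right=0, diff=0 [OK], height=1
  node 34: h_left=-1, h_right=-1, diff=0 [OK], height=0
  node 42: h_left=-1, h_right=-1, diff=0 [OK], height=0
  node 35: h_left=0, h_right=0, diff=0 [OK], height=1
  node 28: h_left=1, h_right=1, diff=0 [OK], height=2
All nodes satisfy the balance condition.
Result: Balanced


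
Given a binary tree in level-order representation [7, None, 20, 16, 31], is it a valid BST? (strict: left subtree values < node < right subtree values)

Level-order array: [7, None, 20, 16, 31]
Validate using subtree bounds (lo, hi): at each node, require lo < value < hi,
then recurse left with hi=value and right with lo=value.
Preorder trace (stopping at first violation):
  at node 7 with bounds (-inf, +inf): OK
  at node 20 with bounds (7, +inf): OK
  at node 16 with bounds (7, 20): OK
  at node 31 with bounds (20, +inf): OK
No violation found at any node.
Result: Valid BST


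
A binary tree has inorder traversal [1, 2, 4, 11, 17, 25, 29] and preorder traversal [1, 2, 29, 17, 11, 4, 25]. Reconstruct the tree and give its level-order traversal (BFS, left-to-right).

Inorder:  [1, 2, 4, 11, 17, 25, 29]
Preorder: [1, 2, 29, 17, 11, 4, 25]
Algorithm: preorder visits root first, so consume preorder in order;
for each root, split the current inorder slice at that value into
left-subtree inorder and right-subtree inorder, then recurse.
Recursive splits:
  root=1; inorder splits into left=[], right=[2, 4, 11, 17, 25, 29]
  root=2; inorder splits into left=[], right=[4, 11, 17, 25, 29]
  root=29; inorder splits into left=[4, 11, 17, 25], right=[]
  root=17; inorder splits into left=[4, 11], right=[25]
  root=11; inorder splits into left=[4], right=[]
  root=4; inorder splits into left=[], right=[]
  root=25; inorder splits into left=[], right=[]
Reconstructed level-order: [1, 2, 29, 17, 11, 25, 4]


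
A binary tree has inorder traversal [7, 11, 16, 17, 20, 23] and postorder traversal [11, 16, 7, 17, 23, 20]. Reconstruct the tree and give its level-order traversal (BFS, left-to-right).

Inorder:   [7, 11, 16, 17, 20, 23]
Postorder: [11, 16, 7, 17, 23, 20]
Algorithm: postorder visits root last, so walk postorder right-to-left;
each value is the root of the current inorder slice — split it at that
value, recurse on the right subtree first, then the left.
Recursive splits:
  root=20; inorder splits into left=[7, 11, 16, 17], right=[23]
  root=23; inorder splits into left=[], right=[]
  root=17; inorder splits into left=[7, 11, 16], right=[]
  root=7; inorder splits into left=[], right=[11, 16]
  root=16; inorder splits into left=[11], right=[]
  root=11; inorder splits into left=[], right=[]
Reconstructed level-order: [20, 17, 23, 7, 16, 11]


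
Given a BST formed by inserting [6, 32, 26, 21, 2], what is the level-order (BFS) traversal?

Tree insertion order: [6, 32, 26, 21, 2]
Tree (level-order array): [6, 2, 32, None, None, 26, None, 21]
BFS from the root, enqueuing left then right child of each popped node:
  queue [6] -> pop 6, enqueue [2, 32], visited so far: [6]
  queue [2, 32] -> pop 2, enqueue [none], visited so far: [6, 2]
  queue [32] -> pop 32, enqueue [26], visited so far: [6, 2, 32]
  queue [26] -> pop 26, enqueue [21], visited so far: [6, 2, 32, 26]
  queue [21] -> pop 21, enqueue [none], visited so far: [6, 2, 32, 26, 21]
Result: [6, 2, 32, 26, 21]


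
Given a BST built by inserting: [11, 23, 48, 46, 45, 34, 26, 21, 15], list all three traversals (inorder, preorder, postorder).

Tree insertion order: [11, 23, 48, 46, 45, 34, 26, 21, 15]
Tree (level-order array): [11, None, 23, 21, 48, 15, None, 46, None, None, None, 45, None, 34, None, 26]
Inorder (L, root, R): [11, 15, 21, 23, 26, 34, 45, 46, 48]
Preorder (root, L, R): [11, 23, 21, 15, 48, 46, 45, 34, 26]
Postorder (L, R, root): [15, 21, 26, 34, 45, 46, 48, 23, 11]


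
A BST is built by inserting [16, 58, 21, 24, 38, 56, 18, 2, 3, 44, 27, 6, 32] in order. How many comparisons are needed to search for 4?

Search path for 4: 16 -> 2 -> 3 -> 6
Found: False
Comparisons: 4


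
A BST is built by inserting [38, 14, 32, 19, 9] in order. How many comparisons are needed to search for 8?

Search path for 8: 38 -> 14 -> 9
Found: False
Comparisons: 3


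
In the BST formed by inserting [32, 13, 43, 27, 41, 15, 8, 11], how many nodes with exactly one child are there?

Tree built from: [32, 13, 43, 27, 41, 15, 8, 11]
Tree (level-order array): [32, 13, 43, 8, 27, 41, None, None, 11, 15]
Rule: These are nodes with exactly 1 non-null child.
Per-node child counts:
  node 32: 2 child(ren)
  node 13: 2 child(ren)
  node 8: 1 child(ren)
  node 11: 0 child(ren)
  node 27: 1 child(ren)
  node 15: 0 child(ren)
  node 43: 1 child(ren)
  node 41: 0 child(ren)
Matching nodes: [8, 27, 43]
Count of nodes with exactly one child: 3


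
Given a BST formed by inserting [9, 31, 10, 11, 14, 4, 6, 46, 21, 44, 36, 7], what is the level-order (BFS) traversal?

Tree insertion order: [9, 31, 10, 11, 14, 4, 6, 46, 21, 44, 36, 7]
Tree (level-order array): [9, 4, 31, None, 6, 10, 46, None, 7, None, 11, 44, None, None, None, None, 14, 36, None, None, 21]
BFS from the root, enqueuing left then right child of each popped node:
  queue [9] -> pop 9, enqueue [4, 31], visited so far: [9]
  queue [4, 31] -> pop 4, enqueue [6], visited so far: [9, 4]
  queue [31, 6] -> pop 31, enqueue [10, 46], visited so far: [9, 4, 31]
  queue [6, 10, 46] -> pop 6, enqueue [7], visited so far: [9, 4, 31, 6]
  queue [10, 46, 7] -> pop 10, enqueue [11], visited so far: [9, 4, 31, 6, 10]
  queue [46, 7, 11] -> pop 46, enqueue [44], visited so far: [9, 4, 31, 6, 10, 46]
  queue [7, 11, 44] -> pop 7, enqueue [none], visited so far: [9, 4, 31, 6, 10, 46, 7]
  queue [11, 44] -> pop 11, enqueue [14], visited so far: [9, 4, 31, 6, 10, 46, 7, 11]
  queue [44, 14] -> pop 44, enqueue [36], visited so far: [9, 4, 31, 6, 10, 46, 7, 11, 44]
  queue [14, 36] -> pop 14, enqueue [21], visited so far: [9, 4, 31, 6, 10, 46, 7, 11, 44, 14]
  queue [36, 21] -> pop 36, enqueue [none], visited so far: [9, 4, 31, 6, 10, 46, 7, 11, 44, 14, 36]
  queue [21] -> pop 21, enqueue [none], visited so far: [9, 4, 31, 6, 10, 46, 7, 11, 44, 14, 36, 21]
Result: [9, 4, 31, 6, 10, 46, 7, 11, 44, 14, 36, 21]


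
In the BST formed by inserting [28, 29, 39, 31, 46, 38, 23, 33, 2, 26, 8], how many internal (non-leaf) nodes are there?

Tree built from: [28, 29, 39, 31, 46, 38, 23, 33, 2, 26, 8]
Tree (level-order array): [28, 23, 29, 2, 26, None, 39, None, 8, None, None, 31, 46, None, None, None, 38, None, None, 33]
Rule: An internal node has at least one child.
Per-node child counts:
  node 28: 2 child(ren)
  node 23: 2 child(ren)
  node 2: 1 child(ren)
  node 8: 0 child(ren)
  node 26: 0 child(ren)
  node 29: 1 child(ren)
  node 39: 2 child(ren)
  node 31: 1 child(ren)
  node 38: 1 child(ren)
  node 33: 0 child(ren)
  node 46: 0 child(ren)
Matching nodes: [28, 23, 2, 29, 39, 31, 38]
Count of internal (non-leaf) nodes: 7


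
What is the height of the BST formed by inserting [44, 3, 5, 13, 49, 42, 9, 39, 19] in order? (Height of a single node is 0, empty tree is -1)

Insertion order: [44, 3, 5, 13, 49, 42, 9, 39, 19]
Tree (level-order array): [44, 3, 49, None, 5, None, None, None, 13, 9, 42, None, None, 39, None, 19]
Compute height bottom-up (empty subtree = -1):
  height(9) = 1 + max(-1, -1) = 0
  height(19) = 1 + max(-1, -1) = 0
  height(39) = 1 + max(0, -1) = 1
  height(42) = 1 + max(1, -1) = 2
  height(13) = 1 + max(0, 2) = 3
  height(5) = 1 + max(-1, 3) = 4
  height(3) = 1 + max(-1, 4) = 5
  height(49) = 1 + max(-1, -1) = 0
  height(44) = 1 + max(5, 0) = 6
Height = 6


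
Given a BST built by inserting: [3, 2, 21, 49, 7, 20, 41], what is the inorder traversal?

Tree insertion order: [3, 2, 21, 49, 7, 20, 41]
Tree (level-order array): [3, 2, 21, None, None, 7, 49, None, 20, 41]
Inorder traversal: [2, 3, 7, 20, 21, 41, 49]


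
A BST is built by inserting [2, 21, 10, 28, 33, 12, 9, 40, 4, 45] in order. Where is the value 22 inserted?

Starting tree (level order): [2, None, 21, 10, 28, 9, 12, None, 33, 4, None, None, None, None, 40, None, None, None, 45]
Insertion path: 2 -> 21 -> 28
Result: insert 22 as left child of 28
Final tree (level order): [2, None, 21, 10, 28, 9, 12, 22, 33, 4, None, None, None, None, None, None, 40, None, None, None, 45]


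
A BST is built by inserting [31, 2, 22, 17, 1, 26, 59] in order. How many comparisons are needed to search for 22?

Search path for 22: 31 -> 2 -> 22
Found: True
Comparisons: 3


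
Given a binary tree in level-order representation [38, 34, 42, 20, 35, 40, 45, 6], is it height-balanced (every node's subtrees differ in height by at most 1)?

Tree (level-order array): [38, 34, 42, 20, 35, 40, 45, 6]
Definition: a tree is height-balanced if, at every node, |h(left) - h(right)| <= 1 (empty subtree has height -1).
Bottom-up per-node check:
  node 6: h_left=-1, h_right=-1, diff=0 [OK], height=0
  node 20: h_left=0, h_right=-1, diff=1 [OK], height=1
  node 35: h_left=-1, h_right=-1, diff=0 [OK], height=0
  node 34: h_left=1, h_right=0, diff=1 [OK], height=2
  node 40: h_left=-1, h_right=-1, diff=0 [OK], height=0
  node 45: h_left=-1, h_right=-1, diff=0 [OK], height=0
  node 42: h_left=0, h_right=0, diff=0 [OK], height=1
  node 38: h_left=2, h_right=1, diff=1 [OK], height=3
All nodes satisfy the balance condition.
Result: Balanced


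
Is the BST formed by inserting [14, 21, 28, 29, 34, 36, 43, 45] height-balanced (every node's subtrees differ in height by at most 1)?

Tree (level-order array): [14, None, 21, None, 28, None, 29, None, 34, None, 36, None, 43, None, 45]
Definition: a tree is height-balanced if, at every node, |h(left) - h(right)| <= 1 (empty subtree has height -1).
Bottom-up per-node check:
  node 45: h_left=-1, h_right=-1, diff=0 [OK], height=0
  node 43: h_left=-1, h_right=0, diff=1 [OK], height=1
  node 36: h_left=-1, h_right=1, diff=2 [FAIL (|-1-1|=2 > 1)], height=2
  node 34: h_left=-1, h_right=2, diff=3 [FAIL (|-1-2|=3 > 1)], height=3
  node 29: h_left=-1, h_right=3, diff=4 [FAIL (|-1-3|=4 > 1)], height=4
  node 28: h_left=-1, h_right=4, diff=5 [FAIL (|-1-4|=5 > 1)], height=5
  node 21: h_left=-1, h_right=5, diff=6 [FAIL (|-1-5|=6 > 1)], height=6
  node 14: h_left=-1, h_right=6, diff=7 [FAIL (|-1-6|=7 > 1)], height=7
Node 36 violates the condition: |-1 - 1| = 2 > 1.
Result: Not balanced


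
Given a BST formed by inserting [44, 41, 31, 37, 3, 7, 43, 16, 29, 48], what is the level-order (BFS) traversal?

Tree insertion order: [44, 41, 31, 37, 3, 7, 43, 16, 29, 48]
Tree (level-order array): [44, 41, 48, 31, 43, None, None, 3, 37, None, None, None, 7, None, None, None, 16, None, 29]
BFS from the root, enqueuing left then right child of each popped node:
  queue [44] -> pop 44, enqueue [41, 48], visited so far: [44]
  queue [41, 48] -> pop 41, enqueue [31, 43], visited so far: [44, 41]
  queue [48, 31, 43] -> pop 48, enqueue [none], visited so far: [44, 41, 48]
  queue [31, 43] -> pop 31, enqueue [3, 37], visited so far: [44, 41, 48, 31]
  queue [43, 3, 37] -> pop 43, enqueue [none], visited so far: [44, 41, 48, 31, 43]
  queue [3, 37] -> pop 3, enqueue [7], visited so far: [44, 41, 48, 31, 43, 3]
  queue [37, 7] -> pop 37, enqueue [none], visited so far: [44, 41, 48, 31, 43, 3, 37]
  queue [7] -> pop 7, enqueue [16], visited so far: [44, 41, 48, 31, 43, 3, 37, 7]
  queue [16] -> pop 16, enqueue [29], visited so far: [44, 41, 48, 31, 43, 3, 37, 7, 16]
  queue [29] -> pop 29, enqueue [none], visited so far: [44, 41, 48, 31, 43, 3, 37, 7, 16, 29]
Result: [44, 41, 48, 31, 43, 3, 37, 7, 16, 29]


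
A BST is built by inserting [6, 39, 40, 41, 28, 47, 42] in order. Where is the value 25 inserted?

Starting tree (level order): [6, None, 39, 28, 40, None, None, None, 41, None, 47, 42]
Insertion path: 6 -> 39 -> 28
Result: insert 25 as left child of 28
Final tree (level order): [6, None, 39, 28, 40, 25, None, None, 41, None, None, None, 47, 42]


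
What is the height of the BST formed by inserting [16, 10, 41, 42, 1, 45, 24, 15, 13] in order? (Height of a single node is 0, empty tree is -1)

Insertion order: [16, 10, 41, 42, 1, 45, 24, 15, 13]
Tree (level-order array): [16, 10, 41, 1, 15, 24, 42, None, None, 13, None, None, None, None, 45]
Compute height bottom-up (empty subtree = -1):
  height(1) = 1 + max(-1, -1) = 0
  height(13) = 1 + max(-1, -1) = 0
  height(15) = 1 + max(0, -1) = 1
  height(10) = 1 + max(0, 1) = 2
  height(24) = 1 + max(-1, -1) = 0
  height(45) = 1 + max(-1, -1) = 0
  height(42) = 1 + max(-1, 0) = 1
  height(41) = 1 + max(0, 1) = 2
  height(16) = 1 + max(2, 2) = 3
Height = 3


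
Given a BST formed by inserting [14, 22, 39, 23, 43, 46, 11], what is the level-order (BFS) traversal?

Tree insertion order: [14, 22, 39, 23, 43, 46, 11]
Tree (level-order array): [14, 11, 22, None, None, None, 39, 23, 43, None, None, None, 46]
BFS from the root, enqueuing left then right child of each popped node:
  queue [14] -> pop 14, enqueue [11, 22], visited so far: [14]
  queue [11, 22] -> pop 11, enqueue [none], visited so far: [14, 11]
  queue [22] -> pop 22, enqueue [39], visited so far: [14, 11, 22]
  queue [39] -> pop 39, enqueue [23, 43], visited so far: [14, 11, 22, 39]
  queue [23, 43] -> pop 23, enqueue [none], visited so far: [14, 11, 22, 39, 23]
  queue [43] -> pop 43, enqueue [46], visited so far: [14, 11, 22, 39, 23, 43]
  queue [46] -> pop 46, enqueue [none], visited so far: [14, 11, 22, 39, 23, 43, 46]
Result: [14, 11, 22, 39, 23, 43, 46]


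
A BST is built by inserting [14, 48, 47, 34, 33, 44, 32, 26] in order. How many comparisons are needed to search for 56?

Search path for 56: 14 -> 48
Found: False
Comparisons: 2


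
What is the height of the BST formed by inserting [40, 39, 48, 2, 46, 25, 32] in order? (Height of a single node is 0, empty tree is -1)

Insertion order: [40, 39, 48, 2, 46, 25, 32]
Tree (level-order array): [40, 39, 48, 2, None, 46, None, None, 25, None, None, None, 32]
Compute height bottom-up (empty subtree = -1):
  height(32) = 1 + max(-1, -1) = 0
  height(25) = 1 + max(-1, 0) = 1
  height(2) = 1 + max(-1, 1) = 2
  height(39) = 1 + max(2, -1) = 3
  height(46) = 1 + max(-1, -1) = 0
  height(48) = 1 + max(0, -1) = 1
  height(40) = 1 + max(3, 1) = 4
Height = 4


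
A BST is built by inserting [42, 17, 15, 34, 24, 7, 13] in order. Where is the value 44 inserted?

Starting tree (level order): [42, 17, None, 15, 34, 7, None, 24, None, None, 13]
Insertion path: 42
Result: insert 44 as right child of 42
Final tree (level order): [42, 17, 44, 15, 34, None, None, 7, None, 24, None, None, 13]


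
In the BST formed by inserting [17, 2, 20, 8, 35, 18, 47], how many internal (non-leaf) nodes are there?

Tree built from: [17, 2, 20, 8, 35, 18, 47]
Tree (level-order array): [17, 2, 20, None, 8, 18, 35, None, None, None, None, None, 47]
Rule: An internal node has at least one child.
Per-node child counts:
  node 17: 2 child(ren)
  node 2: 1 child(ren)
  node 8: 0 child(ren)
  node 20: 2 child(ren)
  node 18: 0 child(ren)
  node 35: 1 child(ren)
  node 47: 0 child(ren)
Matching nodes: [17, 2, 20, 35]
Count of internal (non-leaf) nodes: 4


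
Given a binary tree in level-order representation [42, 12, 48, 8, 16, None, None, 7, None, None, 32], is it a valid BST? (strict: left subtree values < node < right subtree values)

Level-order array: [42, 12, 48, 8, 16, None, None, 7, None, None, 32]
Validate using subtree bounds (lo, hi): at each node, require lo < value < hi,
then recurse left with hi=value and right with lo=value.
Preorder trace (stopping at first violation):
  at node 42 with bounds (-inf, +inf): OK
  at node 12 with bounds (-inf, 42): OK
  at node 8 with bounds (-inf, 12): OK
  at node 7 with bounds (-inf, 8): OK
  at node 16 with bounds (12, 42): OK
  at node 32 with bounds (16, 42): OK
  at node 48 with bounds (42, +inf): OK
No violation found at any node.
Result: Valid BST


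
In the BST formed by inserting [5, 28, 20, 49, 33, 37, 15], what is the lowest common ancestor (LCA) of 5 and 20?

Tree insertion order: [5, 28, 20, 49, 33, 37, 15]
Tree (level-order array): [5, None, 28, 20, 49, 15, None, 33, None, None, None, None, 37]
In a BST, the LCA of p=5, q=20 is the first node v on the
root-to-leaf path with p <= v <= q (go left if both < v, right if both > v).
Walk from root:
  at 5: 5 <= 5 <= 20, this is the LCA
LCA = 5


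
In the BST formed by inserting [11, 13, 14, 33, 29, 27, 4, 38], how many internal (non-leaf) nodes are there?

Tree built from: [11, 13, 14, 33, 29, 27, 4, 38]
Tree (level-order array): [11, 4, 13, None, None, None, 14, None, 33, 29, 38, 27]
Rule: An internal node has at least one child.
Per-node child counts:
  node 11: 2 child(ren)
  node 4: 0 child(ren)
  node 13: 1 child(ren)
  node 14: 1 child(ren)
  node 33: 2 child(ren)
  node 29: 1 child(ren)
  node 27: 0 child(ren)
  node 38: 0 child(ren)
Matching nodes: [11, 13, 14, 33, 29]
Count of internal (non-leaf) nodes: 5


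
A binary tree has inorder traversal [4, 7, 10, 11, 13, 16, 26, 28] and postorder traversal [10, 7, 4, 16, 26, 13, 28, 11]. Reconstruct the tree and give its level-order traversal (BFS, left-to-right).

Inorder:   [4, 7, 10, 11, 13, 16, 26, 28]
Postorder: [10, 7, 4, 16, 26, 13, 28, 11]
Algorithm: postorder visits root last, so walk postorder right-to-left;
each value is the root of the current inorder slice — split it at that
value, recurse on the right subtree first, then the left.
Recursive splits:
  root=11; inorder splits into left=[4, 7, 10], right=[13, 16, 26, 28]
  root=28; inorder splits into left=[13, 16, 26], right=[]
  root=13; inorder splits into left=[], right=[16, 26]
  root=26; inorder splits into left=[16], right=[]
  root=16; inorder splits into left=[], right=[]
  root=4; inorder splits into left=[], right=[7, 10]
  root=7; inorder splits into left=[], right=[10]
  root=10; inorder splits into left=[], right=[]
Reconstructed level-order: [11, 4, 28, 7, 13, 10, 26, 16]


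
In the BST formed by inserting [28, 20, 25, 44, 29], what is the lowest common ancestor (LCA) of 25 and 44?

Tree insertion order: [28, 20, 25, 44, 29]
Tree (level-order array): [28, 20, 44, None, 25, 29]
In a BST, the LCA of p=25, q=44 is the first node v on the
root-to-leaf path with p <= v <= q (go left if both < v, right if both > v).
Walk from root:
  at 28: 25 <= 28 <= 44, this is the LCA
LCA = 28


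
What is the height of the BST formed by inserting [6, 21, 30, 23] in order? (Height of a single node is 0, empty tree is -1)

Insertion order: [6, 21, 30, 23]
Tree (level-order array): [6, None, 21, None, 30, 23]
Compute height bottom-up (empty subtree = -1):
  height(23) = 1 + max(-1, -1) = 0
  height(30) = 1 + max(0, -1) = 1
  height(21) = 1 + max(-1, 1) = 2
  height(6) = 1 + max(-1, 2) = 3
Height = 3


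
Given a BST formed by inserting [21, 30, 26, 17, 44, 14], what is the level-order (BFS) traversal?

Tree insertion order: [21, 30, 26, 17, 44, 14]
Tree (level-order array): [21, 17, 30, 14, None, 26, 44]
BFS from the root, enqueuing left then right child of each popped node:
  queue [21] -> pop 21, enqueue [17, 30], visited so far: [21]
  queue [17, 30] -> pop 17, enqueue [14], visited so far: [21, 17]
  queue [30, 14] -> pop 30, enqueue [26, 44], visited so far: [21, 17, 30]
  queue [14, 26, 44] -> pop 14, enqueue [none], visited so far: [21, 17, 30, 14]
  queue [26, 44] -> pop 26, enqueue [none], visited so far: [21, 17, 30, 14, 26]
  queue [44] -> pop 44, enqueue [none], visited so far: [21, 17, 30, 14, 26, 44]
Result: [21, 17, 30, 14, 26, 44]


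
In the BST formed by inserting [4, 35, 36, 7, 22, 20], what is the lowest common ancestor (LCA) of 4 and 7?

Tree insertion order: [4, 35, 36, 7, 22, 20]
Tree (level-order array): [4, None, 35, 7, 36, None, 22, None, None, 20]
In a BST, the LCA of p=4, q=7 is the first node v on the
root-to-leaf path with p <= v <= q (go left if both < v, right if both > v).
Walk from root:
  at 4: 4 <= 4 <= 7, this is the LCA
LCA = 4


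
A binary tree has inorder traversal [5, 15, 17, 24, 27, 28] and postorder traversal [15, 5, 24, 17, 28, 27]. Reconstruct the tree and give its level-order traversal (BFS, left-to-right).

Inorder:   [5, 15, 17, 24, 27, 28]
Postorder: [15, 5, 24, 17, 28, 27]
Algorithm: postorder visits root last, so walk postorder right-to-left;
each value is the root of the current inorder slice — split it at that
value, recurse on the right subtree first, then the left.
Recursive splits:
  root=27; inorder splits into left=[5, 15, 17, 24], right=[28]
  root=28; inorder splits into left=[], right=[]
  root=17; inorder splits into left=[5, 15], right=[24]
  root=24; inorder splits into left=[], right=[]
  root=5; inorder splits into left=[], right=[15]
  root=15; inorder splits into left=[], right=[]
Reconstructed level-order: [27, 17, 28, 5, 24, 15]


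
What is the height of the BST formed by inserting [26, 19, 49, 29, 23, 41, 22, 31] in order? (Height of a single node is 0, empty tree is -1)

Insertion order: [26, 19, 49, 29, 23, 41, 22, 31]
Tree (level-order array): [26, 19, 49, None, 23, 29, None, 22, None, None, 41, None, None, 31]
Compute height bottom-up (empty subtree = -1):
  height(22) = 1 + max(-1, -1) = 0
  height(23) = 1 + max(0, -1) = 1
  height(19) = 1 + max(-1, 1) = 2
  height(31) = 1 + max(-1, -1) = 0
  height(41) = 1 + max(0, -1) = 1
  height(29) = 1 + max(-1, 1) = 2
  height(49) = 1 + max(2, -1) = 3
  height(26) = 1 + max(2, 3) = 4
Height = 4


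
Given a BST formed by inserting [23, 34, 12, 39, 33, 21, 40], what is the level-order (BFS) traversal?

Tree insertion order: [23, 34, 12, 39, 33, 21, 40]
Tree (level-order array): [23, 12, 34, None, 21, 33, 39, None, None, None, None, None, 40]
BFS from the root, enqueuing left then right child of each popped node:
  queue [23] -> pop 23, enqueue [12, 34], visited so far: [23]
  queue [12, 34] -> pop 12, enqueue [21], visited so far: [23, 12]
  queue [34, 21] -> pop 34, enqueue [33, 39], visited so far: [23, 12, 34]
  queue [21, 33, 39] -> pop 21, enqueue [none], visited so far: [23, 12, 34, 21]
  queue [33, 39] -> pop 33, enqueue [none], visited so far: [23, 12, 34, 21, 33]
  queue [39] -> pop 39, enqueue [40], visited so far: [23, 12, 34, 21, 33, 39]
  queue [40] -> pop 40, enqueue [none], visited so far: [23, 12, 34, 21, 33, 39, 40]
Result: [23, 12, 34, 21, 33, 39, 40]


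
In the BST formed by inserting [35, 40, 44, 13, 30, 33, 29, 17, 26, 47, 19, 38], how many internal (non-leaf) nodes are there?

Tree built from: [35, 40, 44, 13, 30, 33, 29, 17, 26, 47, 19, 38]
Tree (level-order array): [35, 13, 40, None, 30, 38, 44, 29, 33, None, None, None, 47, 17, None, None, None, None, None, None, 26, 19]
Rule: An internal node has at least one child.
Per-node child counts:
  node 35: 2 child(ren)
  node 13: 1 child(ren)
  node 30: 2 child(ren)
  node 29: 1 child(ren)
  node 17: 1 child(ren)
  node 26: 1 child(ren)
  node 19: 0 child(ren)
  node 33: 0 child(ren)
  node 40: 2 child(ren)
  node 38: 0 child(ren)
  node 44: 1 child(ren)
  node 47: 0 child(ren)
Matching nodes: [35, 13, 30, 29, 17, 26, 40, 44]
Count of internal (non-leaf) nodes: 8


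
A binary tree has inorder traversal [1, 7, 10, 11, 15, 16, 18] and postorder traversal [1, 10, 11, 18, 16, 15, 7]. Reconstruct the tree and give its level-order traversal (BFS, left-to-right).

Inorder:   [1, 7, 10, 11, 15, 16, 18]
Postorder: [1, 10, 11, 18, 16, 15, 7]
Algorithm: postorder visits root last, so walk postorder right-to-left;
each value is the root of the current inorder slice — split it at that
value, recurse on the right subtree first, then the left.
Recursive splits:
  root=7; inorder splits into left=[1], right=[10, 11, 15, 16, 18]
  root=15; inorder splits into left=[10, 11], right=[16, 18]
  root=16; inorder splits into left=[], right=[18]
  root=18; inorder splits into left=[], right=[]
  root=11; inorder splits into left=[10], right=[]
  root=10; inorder splits into left=[], right=[]
  root=1; inorder splits into left=[], right=[]
Reconstructed level-order: [7, 1, 15, 11, 16, 10, 18]


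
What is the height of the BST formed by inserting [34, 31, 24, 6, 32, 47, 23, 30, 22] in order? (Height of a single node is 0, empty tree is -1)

Insertion order: [34, 31, 24, 6, 32, 47, 23, 30, 22]
Tree (level-order array): [34, 31, 47, 24, 32, None, None, 6, 30, None, None, None, 23, None, None, 22]
Compute height bottom-up (empty subtree = -1):
  height(22) = 1 + max(-1, -1) = 0
  height(23) = 1 + max(0, -1) = 1
  height(6) = 1 + max(-1, 1) = 2
  height(30) = 1 + max(-1, -1) = 0
  height(24) = 1 + max(2, 0) = 3
  height(32) = 1 + max(-1, -1) = 0
  height(31) = 1 + max(3, 0) = 4
  height(47) = 1 + max(-1, -1) = 0
  height(34) = 1 + max(4, 0) = 5
Height = 5


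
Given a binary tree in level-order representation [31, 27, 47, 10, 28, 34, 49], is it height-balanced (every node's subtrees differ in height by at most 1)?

Tree (level-order array): [31, 27, 47, 10, 28, 34, 49]
Definition: a tree is height-balanced if, at every node, |h(left) - h(right)| <= 1 (empty subtree has height -1).
Bottom-up per-node check:
  node 10: h_left=-1, h_right=-1, diff=0 [OK], height=0
  node 28: h_left=-1, h_right=-1, diff=0 [OK], height=0
  node 27: h_left=0, h_right=0, diff=0 [OK], height=1
  node 34: h_left=-1, h_right=-1, diff=0 [OK], height=0
  node 49: h_left=-1, h_right=-1, diff=0 [OK], height=0
  node 47: h_left=0, h_right=0, diff=0 [OK], height=1
  node 31: h_left=1, h_right=1, diff=0 [OK], height=2
All nodes satisfy the balance condition.
Result: Balanced


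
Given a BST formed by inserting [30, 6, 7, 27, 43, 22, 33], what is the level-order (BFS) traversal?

Tree insertion order: [30, 6, 7, 27, 43, 22, 33]
Tree (level-order array): [30, 6, 43, None, 7, 33, None, None, 27, None, None, 22]
BFS from the root, enqueuing left then right child of each popped node:
  queue [30] -> pop 30, enqueue [6, 43], visited so far: [30]
  queue [6, 43] -> pop 6, enqueue [7], visited so far: [30, 6]
  queue [43, 7] -> pop 43, enqueue [33], visited so far: [30, 6, 43]
  queue [7, 33] -> pop 7, enqueue [27], visited so far: [30, 6, 43, 7]
  queue [33, 27] -> pop 33, enqueue [none], visited so far: [30, 6, 43, 7, 33]
  queue [27] -> pop 27, enqueue [22], visited so far: [30, 6, 43, 7, 33, 27]
  queue [22] -> pop 22, enqueue [none], visited so far: [30, 6, 43, 7, 33, 27, 22]
Result: [30, 6, 43, 7, 33, 27, 22]


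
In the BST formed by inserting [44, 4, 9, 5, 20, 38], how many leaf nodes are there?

Tree built from: [44, 4, 9, 5, 20, 38]
Tree (level-order array): [44, 4, None, None, 9, 5, 20, None, None, None, 38]
Rule: A leaf has 0 children.
Per-node child counts:
  node 44: 1 child(ren)
  node 4: 1 child(ren)
  node 9: 2 child(ren)
  node 5: 0 child(ren)
  node 20: 1 child(ren)
  node 38: 0 child(ren)
Matching nodes: [5, 38]
Count of leaf nodes: 2


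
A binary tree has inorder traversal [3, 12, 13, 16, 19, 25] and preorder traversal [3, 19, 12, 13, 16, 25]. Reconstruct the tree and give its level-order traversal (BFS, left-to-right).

Inorder:  [3, 12, 13, 16, 19, 25]
Preorder: [3, 19, 12, 13, 16, 25]
Algorithm: preorder visits root first, so consume preorder in order;
for each root, split the current inorder slice at that value into
left-subtree inorder and right-subtree inorder, then recurse.
Recursive splits:
  root=3; inorder splits into left=[], right=[12, 13, 16, 19, 25]
  root=19; inorder splits into left=[12, 13, 16], right=[25]
  root=12; inorder splits into left=[], right=[13, 16]
  root=13; inorder splits into left=[], right=[16]
  root=16; inorder splits into left=[], right=[]
  root=25; inorder splits into left=[], right=[]
Reconstructed level-order: [3, 19, 12, 25, 13, 16]


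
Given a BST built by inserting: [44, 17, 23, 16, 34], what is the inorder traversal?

Tree insertion order: [44, 17, 23, 16, 34]
Tree (level-order array): [44, 17, None, 16, 23, None, None, None, 34]
Inorder traversal: [16, 17, 23, 34, 44]


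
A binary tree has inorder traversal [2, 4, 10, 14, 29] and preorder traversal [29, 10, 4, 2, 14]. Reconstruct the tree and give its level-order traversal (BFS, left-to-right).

Inorder:  [2, 4, 10, 14, 29]
Preorder: [29, 10, 4, 2, 14]
Algorithm: preorder visits root first, so consume preorder in order;
for each root, split the current inorder slice at that value into
left-subtree inorder and right-subtree inorder, then recurse.
Recursive splits:
  root=29; inorder splits into left=[2, 4, 10, 14], right=[]
  root=10; inorder splits into left=[2, 4], right=[14]
  root=4; inorder splits into left=[2], right=[]
  root=2; inorder splits into left=[], right=[]
  root=14; inorder splits into left=[], right=[]
Reconstructed level-order: [29, 10, 4, 14, 2]


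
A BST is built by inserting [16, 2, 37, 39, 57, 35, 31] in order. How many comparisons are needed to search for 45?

Search path for 45: 16 -> 37 -> 39 -> 57
Found: False
Comparisons: 4


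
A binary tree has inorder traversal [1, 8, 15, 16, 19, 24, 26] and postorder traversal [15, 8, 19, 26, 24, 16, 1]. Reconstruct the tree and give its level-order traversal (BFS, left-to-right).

Inorder:   [1, 8, 15, 16, 19, 24, 26]
Postorder: [15, 8, 19, 26, 24, 16, 1]
Algorithm: postorder visits root last, so walk postorder right-to-left;
each value is the root of the current inorder slice — split it at that
value, recurse on the right subtree first, then the left.
Recursive splits:
  root=1; inorder splits into left=[], right=[8, 15, 16, 19, 24, 26]
  root=16; inorder splits into left=[8, 15], right=[19, 24, 26]
  root=24; inorder splits into left=[19], right=[26]
  root=26; inorder splits into left=[], right=[]
  root=19; inorder splits into left=[], right=[]
  root=8; inorder splits into left=[], right=[15]
  root=15; inorder splits into left=[], right=[]
Reconstructed level-order: [1, 16, 8, 24, 15, 19, 26]


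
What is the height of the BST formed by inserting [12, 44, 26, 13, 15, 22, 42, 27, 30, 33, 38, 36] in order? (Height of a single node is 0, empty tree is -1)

Insertion order: [12, 44, 26, 13, 15, 22, 42, 27, 30, 33, 38, 36]
Tree (level-order array): [12, None, 44, 26, None, 13, 42, None, 15, 27, None, None, 22, None, 30, None, None, None, 33, None, 38, 36]
Compute height bottom-up (empty subtree = -1):
  height(22) = 1 + max(-1, -1) = 0
  height(15) = 1 + max(-1, 0) = 1
  height(13) = 1 + max(-1, 1) = 2
  height(36) = 1 + max(-1, -1) = 0
  height(38) = 1 + max(0, -1) = 1
  height(33) = 1 + max(-1, 1) = 2
  height(30) = 1 + max(-1, 2) = 3
  height(27) = 1 + max(-1, 3) = 4
  height(42) = 1 + max(4, -1) = 5
  height(26) = 1 + max(2, 5) = 6
  height(44) = 1 + max(6, -1) = 7
  height(12) = 1 + max(-1, 7) = 8
Height = 8


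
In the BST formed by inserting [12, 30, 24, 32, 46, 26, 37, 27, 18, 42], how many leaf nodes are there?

Tree built from: [12, 30, 24, 32, 46, 26, 37, 27, 18, 42]
Tree (level-order array): [12, None, 30, 24, 32, 18, 26, None, 46, None, None, None, 27, 37, None, None, None, None, 42]
Rule: A leaf has 0 children.
Per-node child counts:
  node 12: 1 child(ren)
  node 30: 2 child(ren)
  node 24: 2 child(ren)
  node 18: 0 child(ren)
  node 26: 1 child(ren)
  node 27: 0 child(ren)
  node 32: 1 child(ren)
  node 46: 1 child(ren)
  node 37: 1 child(ren)
  node 42: 0 child(ren)
Matching nodes: [18, 27, 42]
Count of leaf nodes: 3


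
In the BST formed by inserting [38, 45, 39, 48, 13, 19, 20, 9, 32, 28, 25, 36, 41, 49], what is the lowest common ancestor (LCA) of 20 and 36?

Tree insertion order: [38, 45, 39, 48, 13, 19, 20, 9, 32, 28, 25, 36, 41, 49]
Tree (level-order array): [38, 13, 45, 9, 19, 39, 48, None, None, None, 20, None, 41, None, 49, None, 32, None, None, None, None, 28, 36, 25]
In a BST, the LCA of p=20, q=36 is the first node v on the
root-to-leaf path with p <= v <= q (go left if both < v, right if both > v).
Walk from root:
  at 38: both 20 and 36 < 38, go left
  at 13: both 20 and 36 > 13, go right
  at 19: both 20 and 36 > 19, go right
  at 20: 20 <= 20 <= 36, this is the LCA
LCA = 20


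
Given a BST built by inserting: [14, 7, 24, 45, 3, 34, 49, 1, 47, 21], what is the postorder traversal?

Tree insertion order: [14, 7, 24, 45, 3, 34, 49, 1, 47, 21]
Tree (level-order array): [14, 7, 24, 3, None, 21, 45, 1, None, None, None, 34, 49, None, None, None, None, 47]
Postorder traversal: [1, 3, 7, 21, 34, 47, 49, 45, 24, 14]


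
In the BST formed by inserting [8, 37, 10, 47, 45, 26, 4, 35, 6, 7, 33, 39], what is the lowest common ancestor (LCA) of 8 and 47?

Tree insertion order: [8, 37, 10, 47, 45, 26, 4, 35, 6, 7, 33, 39]
Tree (level-order array): [8, 4, 37, None, 6, 10, 47, None, 7, None, 26, 45, None, None, None, None, 35, 39, None, 33]
In a BST, the LCA of p=8, q=47 is the first node v on the
root-to-leaf path with p <= v <= q (go left if both < v, right if both > v).
Walk from root:
  at 8: 8 <= 8 <= 47, this is the LCA
LCA = 8


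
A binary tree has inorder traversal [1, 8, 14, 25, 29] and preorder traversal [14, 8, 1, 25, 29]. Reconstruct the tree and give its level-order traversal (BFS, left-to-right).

Inorder:  [1, 8, 14, 25, 29]
Preorder: [14, 8, 1, 25, 29]
Algorithm: preorder visits root first, so consume preorder in order;
for each root, split the current inorder slice at that value into
left-subtree inorder and right-subtree inorder, then recurse.
Recursive splits:
  root=14; inorder splits into left=[1, 8], right=[25, 29]
  root=8; inorder splits into left=[1], right=[]
  root=1; inorder splits into left=[], right=[]
  root=25; inorder splits into left=[], right=[29]
  root=29; inorder splits into left=[], right=[]
Reconstructed level-order: [14, 8, 25, 1, 29]


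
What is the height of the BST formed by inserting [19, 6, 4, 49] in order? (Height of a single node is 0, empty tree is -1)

Insertion order: [19, 6, 4, 49]
Tree (level-order array): [19, 6, 49, 4]
Compute height bottom-up (empty subtree = -1):
  height(4) = 1 + max(-1, -1) = 0
  height(6) = 1 + max(0, -1) = 1
  height(49) = 1 + max(-1, -1) = 0
  height(19) = 1 + max(1, 0) = 2
Height = 2


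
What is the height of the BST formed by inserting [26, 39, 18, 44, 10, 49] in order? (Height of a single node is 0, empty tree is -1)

Insertion order: [26, 39, 18, 44, 10, 49]
Tree (level-order array): [26, 18, 39, 10, None, None, 44, None, None, None, 49]
Compute height bottom-up (empty subtree = -1):
  height(10) = 1 + max(-1, -1) = 0
  height(18) = 1 + max(0, -1) = 1
  height(49) = 1 + max(-1, -1) = 0
  height(44) = 1 + max(-1, 0) = 1
  height(39) = 1 + max(-1, 1) = 2
  height(26) = 1 + max(1, 2) = 3
Height = 3
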